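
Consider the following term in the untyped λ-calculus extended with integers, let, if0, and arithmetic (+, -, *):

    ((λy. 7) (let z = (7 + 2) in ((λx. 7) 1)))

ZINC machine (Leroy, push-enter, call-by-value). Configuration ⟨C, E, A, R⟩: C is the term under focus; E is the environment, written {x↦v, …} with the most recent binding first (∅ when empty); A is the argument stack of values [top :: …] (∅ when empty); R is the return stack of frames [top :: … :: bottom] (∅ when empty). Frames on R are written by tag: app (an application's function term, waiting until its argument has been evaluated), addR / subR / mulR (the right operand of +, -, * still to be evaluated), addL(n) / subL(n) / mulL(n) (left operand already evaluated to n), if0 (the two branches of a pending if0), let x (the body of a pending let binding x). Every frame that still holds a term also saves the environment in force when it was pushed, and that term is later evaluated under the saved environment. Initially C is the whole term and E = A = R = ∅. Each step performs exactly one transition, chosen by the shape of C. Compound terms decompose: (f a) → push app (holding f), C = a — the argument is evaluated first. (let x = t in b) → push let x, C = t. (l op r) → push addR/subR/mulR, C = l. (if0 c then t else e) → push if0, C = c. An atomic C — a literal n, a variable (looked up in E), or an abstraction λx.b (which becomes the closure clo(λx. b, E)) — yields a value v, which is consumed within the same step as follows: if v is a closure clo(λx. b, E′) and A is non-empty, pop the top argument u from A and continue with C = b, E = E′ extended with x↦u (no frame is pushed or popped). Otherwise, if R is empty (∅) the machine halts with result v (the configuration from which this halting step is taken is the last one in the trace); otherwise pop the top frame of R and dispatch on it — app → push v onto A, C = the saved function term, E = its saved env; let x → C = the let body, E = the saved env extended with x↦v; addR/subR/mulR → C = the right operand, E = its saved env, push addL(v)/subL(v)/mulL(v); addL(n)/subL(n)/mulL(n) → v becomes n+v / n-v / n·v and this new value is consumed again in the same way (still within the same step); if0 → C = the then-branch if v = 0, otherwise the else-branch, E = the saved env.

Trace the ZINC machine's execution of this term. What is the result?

0. [C=((λy. 7) (let z = (7 + 2) in ((λx. 7) 1))) | E=∅ | A=∅ | R=∅]
1. [C=(let z = (7 + 2) in ((λx. 7) 1)) | E=∅ | A=∅ | R=[app]]
2. [C=(7 + 2) | E=∅ | A=∅ | R=[let z :: app]]
3. [C=7 | E=∅ | A=∅ | R=[addR :: let z :: app]]
4. [C=2 | E=∅ | A=∅ | R=[addL(7) :: let z :: app]]
5. [C=((λx. 7) 1) | E={z↦9} | A=∅ | R=[app]]
6. [C=1 | E={z↦9} | A=∅ | R=[app :: app]]
7. [C=(λx. 7) | E={z↦9} | A=[1] | R=[app]]
8. [C=7 | E={x↦1, z↦9} | A=∅ | R=[app]]
9. [C=(λy. 7) | E=∅ | A=[7] | R=∅]
10. [C=7 | E={y↦7} | A=∅ | R=∅]
→ final value 7

Answer: 7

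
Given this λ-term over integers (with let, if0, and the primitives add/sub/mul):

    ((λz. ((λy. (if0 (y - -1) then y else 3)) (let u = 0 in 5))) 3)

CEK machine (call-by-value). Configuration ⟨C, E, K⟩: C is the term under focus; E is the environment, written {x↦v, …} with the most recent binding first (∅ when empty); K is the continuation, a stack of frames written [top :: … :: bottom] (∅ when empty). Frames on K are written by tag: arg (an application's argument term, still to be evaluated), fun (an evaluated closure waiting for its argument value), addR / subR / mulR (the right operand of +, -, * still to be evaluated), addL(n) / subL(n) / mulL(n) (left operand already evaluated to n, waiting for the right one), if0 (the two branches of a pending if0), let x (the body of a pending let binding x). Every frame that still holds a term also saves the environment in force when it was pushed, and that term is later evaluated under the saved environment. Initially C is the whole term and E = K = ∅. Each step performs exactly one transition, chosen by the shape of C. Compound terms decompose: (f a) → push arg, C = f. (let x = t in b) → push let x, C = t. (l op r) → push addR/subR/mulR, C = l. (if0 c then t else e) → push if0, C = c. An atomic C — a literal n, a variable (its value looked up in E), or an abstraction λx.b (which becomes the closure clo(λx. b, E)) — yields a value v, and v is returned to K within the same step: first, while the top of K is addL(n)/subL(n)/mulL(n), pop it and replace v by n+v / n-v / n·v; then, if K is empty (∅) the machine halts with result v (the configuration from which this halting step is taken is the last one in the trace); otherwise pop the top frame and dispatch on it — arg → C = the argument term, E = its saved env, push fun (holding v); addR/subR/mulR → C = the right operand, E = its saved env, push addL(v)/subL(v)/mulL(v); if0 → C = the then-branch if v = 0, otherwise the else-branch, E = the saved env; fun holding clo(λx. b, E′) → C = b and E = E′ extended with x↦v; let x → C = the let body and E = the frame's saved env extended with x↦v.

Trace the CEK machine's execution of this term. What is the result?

Answer: 3

Machine steps:
[0] <C=((λz. ((λy. (if0 (y - -1) then y else 3)) (let u = 0 in 5))) 3), E=∅, K=∅>
[1] <C=(λz. ((λy. (if0 (y - -1) then y else 3)) (let u = 0 in 5))), E=∅, K=[arg]>
[2] <C=3, E=∅, K=[fun]>
[3] <C=((λy. (if0 (y - -1) then y else 3)) (let u = 0 in 5)), E={z↦3}, K=∅>
[4] <C=(λy. (if0 (y - -1) then y else 3)), E={z↦3}, K=[arg]>
[5] <C=(let u = 0 in 5), E={z↦3}, K=[fun]>
[6] <C=0, E={z↦3}, K=[let u :: fun]>
[7] <C=5, E={u↦0, z↦3}, K=[fun]>
[8] <C=(if0 (y - -1) then y else 3), E={y↦5, z↦3}, K=∅>
[9] <C=(y - -1), E={y↦5, z↦3}, K=[if0]>
[10] <C=y, E={y↦5, z↦3}, K=[subR :: if0]>
[11] <C=-1, E={y↦5, z↦3}, K=[subL(5) :: if0]>
[12] <C=3, E={y↦5, z↦3}, K=∅>
→ final value 3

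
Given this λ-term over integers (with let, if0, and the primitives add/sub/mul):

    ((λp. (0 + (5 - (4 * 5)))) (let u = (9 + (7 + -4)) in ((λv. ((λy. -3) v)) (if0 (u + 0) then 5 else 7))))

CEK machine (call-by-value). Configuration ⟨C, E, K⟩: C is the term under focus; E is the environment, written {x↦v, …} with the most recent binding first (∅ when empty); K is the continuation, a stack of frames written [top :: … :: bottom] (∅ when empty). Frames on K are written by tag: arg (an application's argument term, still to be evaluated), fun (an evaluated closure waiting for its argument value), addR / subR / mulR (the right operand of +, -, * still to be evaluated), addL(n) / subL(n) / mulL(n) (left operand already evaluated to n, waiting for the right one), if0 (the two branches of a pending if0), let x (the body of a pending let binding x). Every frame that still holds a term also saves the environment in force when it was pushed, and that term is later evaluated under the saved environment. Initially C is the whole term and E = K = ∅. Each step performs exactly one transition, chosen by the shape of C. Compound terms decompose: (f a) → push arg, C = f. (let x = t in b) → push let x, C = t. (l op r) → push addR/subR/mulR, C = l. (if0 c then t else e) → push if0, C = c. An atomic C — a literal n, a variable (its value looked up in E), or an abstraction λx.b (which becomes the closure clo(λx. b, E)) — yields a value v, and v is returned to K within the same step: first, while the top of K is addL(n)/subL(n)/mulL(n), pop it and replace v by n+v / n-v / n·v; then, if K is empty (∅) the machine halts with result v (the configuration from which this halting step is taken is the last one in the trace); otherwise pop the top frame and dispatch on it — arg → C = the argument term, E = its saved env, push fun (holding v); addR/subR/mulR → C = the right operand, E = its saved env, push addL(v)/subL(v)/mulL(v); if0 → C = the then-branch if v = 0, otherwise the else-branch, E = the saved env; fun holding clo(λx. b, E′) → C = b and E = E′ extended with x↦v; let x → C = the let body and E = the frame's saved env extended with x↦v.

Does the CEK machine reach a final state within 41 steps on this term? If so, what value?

t=0: ⟨C=((λp. (0 + (5 - (4 * 5)))) (let u = (9 + (7 + -4)) in ((λv. ((λy. -3) v)) (if0 (u + 0) then 5 else 7)))); E=∅; K=∅⟩
t=1: ⟨C=(λp. (0 + (5 - (4 * 5)))); E=∅; K=[arg]⟩
t=2: ⟨C=(let u = (9 + (7 + -4)) in ((λv. ((λy. -3) v)) (if0 (u + 0) then 5 else 7))); E=∅; K=[fun]⟩
t=3: ⟨C=(9 + (7 + -4)); E=∅; K=[let u :: fun]⟩
t=4: ⟨C=9; E=∅; K=[addR :: let u :: fun]⟩
t=5: ⟨C=(7 + -4); E=∅; K=[addL(9) :: let u :: fun]⟩
t=6: ⟨C=7; E=∅; K=[addR :: addL(9) :: let u :: fun]⟩
t=7: ⟨C=-4; E=∅; K=[addL(7) :: addL(9) :: let u :: fun]⟩
t=8: ⟨C=((λv. ((λy. -3) v)) (if0 (u + 0) then 5 else 7)); E={u↦12}; K=[fun]⟩
t=9: ⟨C=(λv. ((λy. -3) v)); E={u↦12}; K=[arg :: fun]⟩
t=10: ⟨C=(if0 (u + 0) then 5 else 7); E={u↦12}; K=[fun :: fun]⟩
t=11: ⟨C=(u + 0); E={u↦12}; K=[if0 :: fun :: fun]⟩
t=12: ⟨C=u; E={u↦12}; K=[addR :: if0 :: fun :: fun]⟩
t=13: ⟨C=0; E={u↦12}; K=[addL(12) :: if0 :: fun :: fun]⟩
t=14: ⟨C=7; E={u↦12}; K=[fun :: fun]⟩
t=15: ⟨C=((λy. -3) v); E={v↦7, u↦12}; K=[fun]⟩
t=16: ⟨C=(λy. -3); E={v↦7, u↦12}; K=[arg :: fun]⟩
t=17: ⟨C=v; E={v↦7, u↦12}; K=[fun :: fun]⟩
t=18: ⟨C=-3; E={y↦7, v↦7, u↦12}; K=[fun]⟩
t=19: ⟨C=(0 + (5 - (4 * 5))); E={p↦-3}; K=∅⟩
t=20: ⟨C=0; E={p↦-3}; K=[addR]⟩
t=21: ⟨C=(5 - (4 * 5)); E={p↦-3}; K=[addL(0)]⟩
t=22: ⟨C=5; E={p↦-3}; K=[subR :: addL(0)]⟩
t=23: ⟨C=(4 * 5); E={p↦-3}; K=[subL(5) :: addL(0)]⟩
t=24: ⟨C=4; E={p↦-3}; K=[mulR :: subL(5) :: addL(0)]⟩
t=25: ⟨C=5; E={p↦-3}; K=[mulL(4) :: subL(5) :: addL(0)]⟩
→ final value -15

Answer: -15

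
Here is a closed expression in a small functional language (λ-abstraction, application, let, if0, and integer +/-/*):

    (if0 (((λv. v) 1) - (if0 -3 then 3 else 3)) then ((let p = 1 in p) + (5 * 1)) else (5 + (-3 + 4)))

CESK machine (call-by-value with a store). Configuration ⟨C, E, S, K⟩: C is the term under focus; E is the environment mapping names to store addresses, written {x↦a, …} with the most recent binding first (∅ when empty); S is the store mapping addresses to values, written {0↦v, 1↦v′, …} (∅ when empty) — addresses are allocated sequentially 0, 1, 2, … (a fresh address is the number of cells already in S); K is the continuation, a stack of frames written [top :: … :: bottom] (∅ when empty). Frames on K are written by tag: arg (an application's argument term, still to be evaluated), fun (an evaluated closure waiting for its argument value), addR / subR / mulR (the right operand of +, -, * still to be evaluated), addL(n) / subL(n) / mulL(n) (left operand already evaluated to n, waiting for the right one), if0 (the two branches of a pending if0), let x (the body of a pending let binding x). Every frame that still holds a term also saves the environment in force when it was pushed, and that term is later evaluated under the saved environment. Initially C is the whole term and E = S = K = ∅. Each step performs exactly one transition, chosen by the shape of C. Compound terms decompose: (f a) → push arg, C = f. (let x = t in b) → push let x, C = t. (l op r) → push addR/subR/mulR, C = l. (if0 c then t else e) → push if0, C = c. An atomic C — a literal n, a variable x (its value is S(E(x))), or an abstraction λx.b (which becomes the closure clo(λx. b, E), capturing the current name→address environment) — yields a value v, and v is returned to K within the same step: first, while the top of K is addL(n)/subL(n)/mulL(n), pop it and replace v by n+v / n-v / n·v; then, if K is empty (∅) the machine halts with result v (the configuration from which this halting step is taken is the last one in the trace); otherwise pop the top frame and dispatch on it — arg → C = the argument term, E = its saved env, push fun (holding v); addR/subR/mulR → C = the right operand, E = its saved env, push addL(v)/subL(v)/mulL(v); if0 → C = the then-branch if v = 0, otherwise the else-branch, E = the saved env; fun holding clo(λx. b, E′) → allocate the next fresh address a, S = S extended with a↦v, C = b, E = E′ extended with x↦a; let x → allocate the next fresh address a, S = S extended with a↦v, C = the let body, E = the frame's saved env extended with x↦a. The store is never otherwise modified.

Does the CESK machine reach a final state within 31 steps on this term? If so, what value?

t=0: <C=(if0 (((λv. v) 1) - (if0 -3 then 3 else 3)) then ((let p = 1 in p) + (5 * 1)) else (5 + (-3 + 4))), E=∅, S=∅, K=∅>
t=1: <C=(((λv. v) 1) - (if0 -3 then 3 else 3)), E=∅, S=∅, K=[if0]>
t=2: <C=((λv. v) 1), E=∅, S=∅, K=[subR :: if0]>
t=3: <C=(λv. v), E=∅, S=∅, K=[arg :: subR :: if0]>
t=4: <C=1, E=∅, S=∅, K=[fun :: subR :: if0]>
t=5: <C=v, E={v↦0}, S={0↦1}, K=[subR :: if0]>
t=6: <C=(if0 -3 then 3 else 3), E=∅, S={0↦1}, K=[subL(1) :: if0]>
t=7: <C=-3, E=∅, S={0↦1}, K=[if0 :: subL(1) :: if0]>
t=8: <C=3, E=∅, S={0↦1}, K=[subL(1) :: if0]>
t=9: <C=(5 + (-3 + 4)), E=∅, S={0↦1}, K=∅>
t=10: <C=5, E=∅, S={0↦1}, K=[addR]>
t=11: <C=(-3 + 4), E=∅, S={0↦1}, K=[addL(5)]>
t=12: <C=-3, E=∅, S={0↦1}, K=[addR :: addL(5)]>
t=13: <C=4, E=∅, S={0↦1}, K=[addL(-3) :: addL(5)]>
→ final value 6

Answer: 6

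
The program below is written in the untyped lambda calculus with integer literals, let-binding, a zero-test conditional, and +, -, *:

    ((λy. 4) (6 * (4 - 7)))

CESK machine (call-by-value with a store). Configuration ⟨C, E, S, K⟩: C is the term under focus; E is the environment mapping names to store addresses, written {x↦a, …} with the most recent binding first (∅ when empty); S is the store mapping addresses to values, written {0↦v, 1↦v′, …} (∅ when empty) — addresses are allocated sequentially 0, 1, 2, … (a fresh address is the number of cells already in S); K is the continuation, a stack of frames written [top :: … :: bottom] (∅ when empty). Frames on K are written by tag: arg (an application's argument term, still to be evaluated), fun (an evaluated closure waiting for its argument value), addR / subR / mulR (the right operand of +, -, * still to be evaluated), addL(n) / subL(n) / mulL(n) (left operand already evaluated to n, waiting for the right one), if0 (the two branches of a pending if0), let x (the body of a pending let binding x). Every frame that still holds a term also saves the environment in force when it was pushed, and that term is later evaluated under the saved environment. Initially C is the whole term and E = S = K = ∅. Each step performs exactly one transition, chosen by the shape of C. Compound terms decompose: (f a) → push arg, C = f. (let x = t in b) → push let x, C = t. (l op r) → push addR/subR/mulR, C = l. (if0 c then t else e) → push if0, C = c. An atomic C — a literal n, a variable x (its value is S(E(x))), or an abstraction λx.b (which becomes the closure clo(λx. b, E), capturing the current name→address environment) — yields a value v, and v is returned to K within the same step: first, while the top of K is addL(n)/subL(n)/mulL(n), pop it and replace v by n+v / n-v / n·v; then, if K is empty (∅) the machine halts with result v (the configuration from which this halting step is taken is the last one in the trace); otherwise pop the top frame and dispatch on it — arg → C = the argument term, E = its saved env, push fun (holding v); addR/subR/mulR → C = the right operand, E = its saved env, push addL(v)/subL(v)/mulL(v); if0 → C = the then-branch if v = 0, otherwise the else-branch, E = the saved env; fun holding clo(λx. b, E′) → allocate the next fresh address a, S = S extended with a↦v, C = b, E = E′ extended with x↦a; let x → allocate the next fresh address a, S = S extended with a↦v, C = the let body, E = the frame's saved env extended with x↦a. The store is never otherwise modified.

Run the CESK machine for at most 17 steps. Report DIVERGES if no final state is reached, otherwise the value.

Answer: 4

Execution trace:
t=0: [C=((λy. 4) (6 * (4 - 7))) | E=∅ | S=∅ | K=∅]
t=1: [C=(λy. 4) | E=∅ | S=∅ | K=[arg]]
t=2: [C=(6 * (4 - 7)) | E=∅ | S=∅ | K=[fun]]
t=3: [C=6 | E=∅ | S=∅ | K=[mulR :: fun]]
t=4: [C=(4 - 7) | E=∅ | S=∅ | K=[mulL(6) :: fun]]
t=5: [C=4 | E=∅ | S=∅ | K=[subR :: mulL(6) :: fun]]
t=6: [C=7 | E=∅ | S=∅ | K=[subL(4) :: mulL(6) :: fun]]
t=7: [C=4 | E={y↦0} | S={0↦-18} | K=∅]
→ final value 4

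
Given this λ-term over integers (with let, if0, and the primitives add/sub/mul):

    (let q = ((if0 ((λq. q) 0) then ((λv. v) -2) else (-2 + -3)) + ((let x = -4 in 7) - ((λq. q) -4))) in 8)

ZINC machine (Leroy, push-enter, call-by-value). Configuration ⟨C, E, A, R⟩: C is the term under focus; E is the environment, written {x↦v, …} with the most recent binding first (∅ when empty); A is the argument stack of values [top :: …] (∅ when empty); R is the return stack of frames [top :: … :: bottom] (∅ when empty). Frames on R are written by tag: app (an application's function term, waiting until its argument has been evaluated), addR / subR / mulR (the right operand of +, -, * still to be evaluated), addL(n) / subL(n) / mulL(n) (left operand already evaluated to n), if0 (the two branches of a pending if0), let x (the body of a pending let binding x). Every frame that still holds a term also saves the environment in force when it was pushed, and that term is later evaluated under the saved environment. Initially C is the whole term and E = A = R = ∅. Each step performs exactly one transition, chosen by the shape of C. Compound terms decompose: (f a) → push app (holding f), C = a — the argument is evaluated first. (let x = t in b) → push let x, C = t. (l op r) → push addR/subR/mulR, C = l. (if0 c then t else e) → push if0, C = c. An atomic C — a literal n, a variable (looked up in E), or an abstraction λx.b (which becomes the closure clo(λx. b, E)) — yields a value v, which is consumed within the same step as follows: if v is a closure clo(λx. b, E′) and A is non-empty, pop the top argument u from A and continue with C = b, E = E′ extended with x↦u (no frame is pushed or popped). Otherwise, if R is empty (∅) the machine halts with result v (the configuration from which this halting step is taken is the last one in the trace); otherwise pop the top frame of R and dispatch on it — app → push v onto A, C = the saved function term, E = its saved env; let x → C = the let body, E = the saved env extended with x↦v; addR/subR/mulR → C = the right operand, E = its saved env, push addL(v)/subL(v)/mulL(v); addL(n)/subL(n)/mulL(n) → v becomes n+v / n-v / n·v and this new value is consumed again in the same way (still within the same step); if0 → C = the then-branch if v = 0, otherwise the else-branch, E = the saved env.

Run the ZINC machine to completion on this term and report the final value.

Answer: 8

Machine steps:
t=0: [C=(let q = ((if0 ((λq. q) 0) then ((λv. v) -2) else (-2 + -3)) + ((let x = -4 in 7) - ((λq. q) -4))) in 8) | E=∅ | A=∅ | R=∅]
t=1: [C=((if0 ((λq. q) 0) then ((λv. v) -2) else (-2 + -3)) + ((let x = -4 in 7) - ((λq. q) -4))) | E=∅ | A=∅ | R=[let q]]
t=2: [C=(if0 ((λq. q) 0) then ((λv. v) -2) else (-2 + -3)) | E=∅ | A=∅ | R=[addR :: let q]]
t=3: [C=((λq. q) 0) | E=∅ | A=∅ | R=[if0 :: addR :: let q]]
t=4: [C=0 | E=∅ | A=∅ | R=[app :: if0 :: addR :: let q]]
t=5: [C=(λq. q) | E=∅ | A=[0] | R=[if0 :: addR :: let q]]
t=6: [C=q | E={q↦0} | A=∅ | R=[if0 :: addR :: let q]]
t=7: [C=((λv. v) -2) | E=∅ | A=∅ | R=[addR :: let q]]
t=8: [C=-2 | E=∅ | A=∅ | R=[app :: addR :: let q]]
t=9: [C=(λv. v) | E=∅ | A=[-2] | R=[addR :: let q]]
t=10: [C=v | E={v↦-2} | A=∅ | R=[addR :: let q]]
t=11: [C=((let x = -4 in 7) - ((λq. q) -4)) | E=∅ | A=∅ | R=[addL(-2) :: let q]]
t=12: [C=(let x = -4 in 7) | E=∅ | A=∅ | R=[subR :: addL(-2) :: let q]]
t=13: [C=-4 | E=∅ | A=∅ | R=[let x :: subR :: addL(-2) :: let q]]
t=14: [C=7 | E={x↦-4} | A=∅ | R=[subR :: addL(-2) :: let q]]
t=15: [C=((λq. q) -4) | E=∅ | A=∅ | R=[subL(7) :: addL(-2) :: let q]]
t=16: [C=-4 | E=∅ | A=∅ | R=[app :: subL(7) :: addL(-2) :: let q]]
t=17: [C=(λq. q) | E=∅ | A=[-4] | R=[subL(7) :: addL(-2) :: let q]]
t=18: [C=q | E={q↦-4} | A=∅ | R=[subL(7) :: addL(-2) :: let q]]
t=19: [C=8 | E={q↦9} | A=∅ | R=∅]
→ final value 8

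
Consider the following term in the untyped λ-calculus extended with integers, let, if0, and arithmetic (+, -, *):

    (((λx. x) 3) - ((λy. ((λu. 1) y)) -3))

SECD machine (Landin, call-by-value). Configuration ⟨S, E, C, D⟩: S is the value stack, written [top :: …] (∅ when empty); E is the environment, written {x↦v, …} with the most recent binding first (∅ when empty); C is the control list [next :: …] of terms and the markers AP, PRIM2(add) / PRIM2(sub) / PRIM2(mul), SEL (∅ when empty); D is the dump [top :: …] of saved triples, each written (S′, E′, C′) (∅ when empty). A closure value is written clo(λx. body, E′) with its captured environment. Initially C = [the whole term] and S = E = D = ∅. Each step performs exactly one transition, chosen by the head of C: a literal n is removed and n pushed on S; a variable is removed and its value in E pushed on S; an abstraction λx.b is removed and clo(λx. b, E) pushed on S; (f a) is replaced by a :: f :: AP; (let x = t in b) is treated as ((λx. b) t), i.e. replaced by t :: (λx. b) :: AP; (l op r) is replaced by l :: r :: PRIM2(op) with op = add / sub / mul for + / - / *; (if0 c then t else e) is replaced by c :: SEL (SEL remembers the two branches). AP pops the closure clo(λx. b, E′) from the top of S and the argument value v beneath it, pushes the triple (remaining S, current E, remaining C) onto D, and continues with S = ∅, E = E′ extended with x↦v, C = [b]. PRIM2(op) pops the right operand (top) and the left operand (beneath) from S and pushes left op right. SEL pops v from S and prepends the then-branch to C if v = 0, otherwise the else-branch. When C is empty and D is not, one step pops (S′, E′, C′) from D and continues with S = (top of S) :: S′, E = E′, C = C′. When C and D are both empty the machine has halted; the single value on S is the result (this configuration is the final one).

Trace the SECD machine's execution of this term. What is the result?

Answer: 2

Derivation:
step 0: <S=∅, E=∅, C=[(((λx. x) 3) - ((λy. ((λu. 1) y)) -3))], D=∅>
step 1: <S=∅, E=∅, C=[((λx. x) 3) :: ((λy. ((λu. 1) y)) -3) :: PRIM2(sub)], D=∅>
step 2: <S=∅, E=∅, C=[3 :: (λx. x) :: AP :: ((λy. ((λu. 1) y)) -3) :: PRIM2(sub)], D=∅>
step 3: <S=[3], E=∅, C=[(λx. x) :: AP :: ((λy. ((λu. 1) y)) -3) :: PRIM2(sub)], D=∅>
step 4: <S=[clo(λx. x, ∅) :: 3], E=∅, C=[AP :: ((λy. ((λu. 1) y)) -3) :: PRIM2(sub)], D=∅>
step 5: <S=∅, E={x↦3}, C=[x], D=[(∅, ∅, [((λy. ((λu. 1) y)) -3) :: PRIM2(sub)])]>
step 6: <S=[3], E={x↦3}, C=∅, D=[(∅, ∅, [((λy. ((λu. 1) y)) -3) :: PRIM2(sub)])]>
step 7: <S=[3], E=∅, C=[((λy. ((λu. 1) y)) -3) :: PRIM2(sub)], D=∅>
step 8: <S=[3], E=∅, C=[-3 :: (λy. ((λu. 1) y)) :: AP :: PRIM2(sub)], D=∅>
step 9: <S=[-3 :: 3], E=∅, C=[(λy. ((λu. 1) y)) :: AP :: PRIM2(sub)], D=∅>
step 10: <S=[clo(λy. ((λu. 1) y), ∅) :: -3 :: 3], E=∅, C=[AP :: PRIM2(sub)], D=∅>
step 11: <S=∅, E={y↦-3}, C=[((λu. 1) y)], D=[([3], ∅, [PRIM2(sub)])]>
step 12: <S=∅, E={y↦-3}, C=[y :: (λu. 1) :: AP], D=[([3], ∅, [PRIM2(sub)])]>
step 13: <S=[-3], E={y↦-3}, C=[(λu. 1) :: AP], D=[([3], ∅, [PRIM2(sub)])]>
step 14: <S=[clo(λu. 1, {y↦-3}) :: -3], E={y↦-3}, C=[AP], D=[([3], ∅, [PRIM2(sub)])]>
step 15: <S=∅, E={u↦-3, y↦-3}, C=[1], D=[(∅, {y↦-3}, ∅) :: ([3], ∅, [PRIM2(sub)])]>
step 16: <S=[1], E={u↦-3, y↦-3}, C=∅, D=[(∅, {y↦-3}, ∅) :: ([3], ∅, [PRIM2(sub)])]>
step 17: <S=[1], E={y↦-3}, C=∅, D=[([3], ∅, [PRIM2(sub)])]>
step 18: <S=[1 :: 3], E=∅, C=[PRIM2(sub)], D=∅>
step 19: <S=[2], E=∅, C=∅, D=∅>
→ final value 2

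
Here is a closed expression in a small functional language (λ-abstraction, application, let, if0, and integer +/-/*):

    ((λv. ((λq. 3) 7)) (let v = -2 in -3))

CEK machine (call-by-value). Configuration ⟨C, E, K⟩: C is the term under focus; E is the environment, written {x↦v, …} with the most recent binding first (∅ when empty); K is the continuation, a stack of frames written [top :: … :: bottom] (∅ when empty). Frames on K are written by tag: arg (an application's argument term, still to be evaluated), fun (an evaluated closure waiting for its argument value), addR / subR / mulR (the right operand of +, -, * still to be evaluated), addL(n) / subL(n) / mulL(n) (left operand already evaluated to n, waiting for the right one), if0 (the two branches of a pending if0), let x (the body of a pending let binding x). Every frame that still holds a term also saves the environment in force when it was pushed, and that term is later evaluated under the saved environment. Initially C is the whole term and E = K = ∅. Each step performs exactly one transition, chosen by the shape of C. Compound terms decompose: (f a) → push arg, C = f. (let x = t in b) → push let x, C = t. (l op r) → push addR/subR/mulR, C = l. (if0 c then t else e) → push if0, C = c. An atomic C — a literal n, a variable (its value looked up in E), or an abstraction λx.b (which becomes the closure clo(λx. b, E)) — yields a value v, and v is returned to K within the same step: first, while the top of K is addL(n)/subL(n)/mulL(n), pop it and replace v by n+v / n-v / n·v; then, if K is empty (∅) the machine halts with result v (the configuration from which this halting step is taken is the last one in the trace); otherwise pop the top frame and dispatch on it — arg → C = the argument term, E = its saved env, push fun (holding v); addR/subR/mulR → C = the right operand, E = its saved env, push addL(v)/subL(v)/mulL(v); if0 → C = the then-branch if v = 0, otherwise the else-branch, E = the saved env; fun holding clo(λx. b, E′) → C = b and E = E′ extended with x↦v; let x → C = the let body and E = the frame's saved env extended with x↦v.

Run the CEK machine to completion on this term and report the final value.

0. ⟨C=((λv. ((λq. 3) 7)) (let v = -2 in -3)); E=∅; K=∅⟩
1. ⟨C=(λv. ((λq. 3) 7)); E=∅; K=[arg]⟩
2. ⟨C=(let v = -2 in -3); E=∅; K=[fun]⟩
3. ⟨C=-2; E=∅; K=[let v :: fun]⟩
4. ⟨C=-3; E={v↦-2}; K=[fun]⟩
5. ⟨C=((λq. 3) 7); E={v↦-3}; K=∅⟩
6. ⟨C=(λq. 3); E={v↦-3}; K=[arg]⟩
7. ⟨C=7; E={v↦-3}; K=[fun]⟩
8. ⟨C=3; E={q↦7, v↦-3}; K=∅⟩
→ final value 3

Answer: 3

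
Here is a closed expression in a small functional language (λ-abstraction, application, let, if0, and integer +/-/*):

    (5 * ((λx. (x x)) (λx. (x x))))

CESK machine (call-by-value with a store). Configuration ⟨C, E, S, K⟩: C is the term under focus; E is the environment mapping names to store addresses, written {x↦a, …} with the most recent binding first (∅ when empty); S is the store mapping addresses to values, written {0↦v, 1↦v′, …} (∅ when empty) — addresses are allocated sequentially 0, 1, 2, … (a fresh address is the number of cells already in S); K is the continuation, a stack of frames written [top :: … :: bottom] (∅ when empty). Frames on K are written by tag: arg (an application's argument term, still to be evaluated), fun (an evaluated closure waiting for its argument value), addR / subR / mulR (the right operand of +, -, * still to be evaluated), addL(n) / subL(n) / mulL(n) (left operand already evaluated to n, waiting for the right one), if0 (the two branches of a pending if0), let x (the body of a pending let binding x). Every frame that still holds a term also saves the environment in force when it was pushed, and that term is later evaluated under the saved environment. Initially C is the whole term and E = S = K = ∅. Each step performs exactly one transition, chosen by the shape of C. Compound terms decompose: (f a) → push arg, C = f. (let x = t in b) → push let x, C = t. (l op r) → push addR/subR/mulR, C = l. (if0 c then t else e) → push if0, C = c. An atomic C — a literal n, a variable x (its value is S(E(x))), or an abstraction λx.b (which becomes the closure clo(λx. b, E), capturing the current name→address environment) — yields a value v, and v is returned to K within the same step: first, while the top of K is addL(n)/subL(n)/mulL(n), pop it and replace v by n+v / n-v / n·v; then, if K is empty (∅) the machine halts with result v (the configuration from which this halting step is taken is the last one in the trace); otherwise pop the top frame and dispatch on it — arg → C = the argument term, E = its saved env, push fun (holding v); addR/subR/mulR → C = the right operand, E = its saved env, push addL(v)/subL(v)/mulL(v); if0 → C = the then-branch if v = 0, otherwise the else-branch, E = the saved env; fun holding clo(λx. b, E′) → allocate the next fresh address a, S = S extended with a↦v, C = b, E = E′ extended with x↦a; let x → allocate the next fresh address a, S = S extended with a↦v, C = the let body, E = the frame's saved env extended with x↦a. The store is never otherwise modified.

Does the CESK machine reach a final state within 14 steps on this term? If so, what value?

t=0: ⟨C=(5 * ((λx. (x x)) (λx. (x x)))); E=∅; S=∅; K=∅⟩
t=1: ⟨C=5; E=∅; S=∅; K=[mulR]⟩
t=2: ⟨C=((λx. (x x)) (λx. (x x))); E=∅; S=∅; K=[mulL(5)]⟩
t=3: ⟨C=(λx. (x x)); E=∅; S=∅; K=[arg :: mulL(5)]⟩
t=4: ⟨C=(λx. (x x)); E=∅; S=∅; K=[fun :: mulL(5)]⟩
t=5: ⟨C=(x x); E={x↦0}; S={0↦clo(λx. (x x), ∅)}; K=[mulL(5)]⟩
t=6: ⟨C=x; E={x↦0}; S={0↦clo(λx. (x x), ∅)}; K=[arg :: mulL(5)]⟩
t=7: ⟨C=x; E={x↦0}; S={0↦clo(λx. (x x), ∅)}; K=[fun :: mulL(5)]⟩
t=8: ⟨C=(x x); E={x↦1}; S={0↦clo(λx. (x x), ∅), 1↦clo(λx. (x x), ∅)}; K=[mulL(5)]⟩
t=9: ⟨C=x; E={x↦1}; S={0↦clo(λx. (x x), ∅), 1↦clo(λx. (x x), ∅)}; K=[arg :: mulL(5)]⟩
t=10: ⟨C=x; E={x↦1}; S={0↦clo(λx. (x x), ∅), 1↦clo(λx. (x x), ∅)}; K=[fun :: mulL(5)]⟩
t=11: ⟨C=(x x); E={x↦2}; S={0↦clo(λx. (x x), ∅), 1↦clo(λx. (x x), ∅), 2↦clo(λx. (x x), ∅)}; K=[mulL(5)]⟩
t=12: ⟨C=x; E={x↦2}; S={0↦clo(λx. (x x), ∅), 1↦clo(λx. (x x), ∅), 2↦clo(λx. (x x), ∅)}; K=[arg :: mulL(5)]⟩
t=13: ⟨C=x; E={x↦2}; S={0↦clo(λx. (x x), ∅), 1↦clo(λx. (x x), ∅), 2↦clo(λx. (x x), ∅)}; K=[fun :: mulL(5)]⟩
t=14: ⟨C=(x x); E={x↦3}; S={0↦clo(λx. (x x), ∅), 1↦clo(λx. (x x), ∅), 2↦clo(λx. (x x), ∅), 3↦clo(λx. (x x), ∅)}; K=[mulL(5)]⟩
→ 14 transitions taken and the configuration is still not final: no result within 14 steps

Answer: DIVERGES (no final state within 14 steps)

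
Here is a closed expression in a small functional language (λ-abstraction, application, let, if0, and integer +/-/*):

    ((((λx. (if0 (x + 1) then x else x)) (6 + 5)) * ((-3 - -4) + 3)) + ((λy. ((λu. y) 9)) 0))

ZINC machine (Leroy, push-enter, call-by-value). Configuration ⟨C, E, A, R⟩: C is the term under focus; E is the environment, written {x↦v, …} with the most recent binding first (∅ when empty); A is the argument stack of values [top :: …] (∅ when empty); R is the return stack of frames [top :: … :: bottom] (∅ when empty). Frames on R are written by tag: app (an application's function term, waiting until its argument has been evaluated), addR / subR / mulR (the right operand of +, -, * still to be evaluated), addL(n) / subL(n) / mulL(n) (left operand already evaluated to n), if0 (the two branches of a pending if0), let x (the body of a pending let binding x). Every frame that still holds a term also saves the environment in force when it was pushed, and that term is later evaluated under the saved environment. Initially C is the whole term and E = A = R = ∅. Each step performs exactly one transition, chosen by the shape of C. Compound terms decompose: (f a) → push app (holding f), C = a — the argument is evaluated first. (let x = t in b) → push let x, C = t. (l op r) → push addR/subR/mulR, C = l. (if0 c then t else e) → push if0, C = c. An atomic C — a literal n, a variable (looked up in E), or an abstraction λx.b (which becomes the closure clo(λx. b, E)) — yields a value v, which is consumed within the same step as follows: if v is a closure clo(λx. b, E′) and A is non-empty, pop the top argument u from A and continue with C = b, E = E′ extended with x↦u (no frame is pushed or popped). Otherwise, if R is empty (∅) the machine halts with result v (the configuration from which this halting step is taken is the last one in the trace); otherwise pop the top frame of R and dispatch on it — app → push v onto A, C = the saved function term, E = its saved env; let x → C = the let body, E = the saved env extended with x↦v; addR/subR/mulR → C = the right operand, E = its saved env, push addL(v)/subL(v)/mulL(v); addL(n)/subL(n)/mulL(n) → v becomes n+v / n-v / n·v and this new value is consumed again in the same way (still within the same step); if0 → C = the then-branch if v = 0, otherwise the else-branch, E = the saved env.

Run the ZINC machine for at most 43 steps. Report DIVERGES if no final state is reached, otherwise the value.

step 0: ⟨C=((((λx. (if0 (x + 1) then x else x)) (6 + 5)) * ((-3 - -4) + 3)) + ((λy. ((λu. y) 9)) 0)); E=∅; A=∅; R=∅⟩
step 1: ⟨C=(((λx. (if0 (x + 1) then x else x)) (6 + 5)) * ((-3 - -4) + 3)); E=∅; A=∅; R=[addR]⟩
step 2: ⟨C=((λx. (if0 (x + 1) then x else x)) (6 + 5)); E=∅; A=∅; R=[mulR :: addR]⟩
step 3: ⟨C=(6 + 5); E=∅; A=∅; R=[app :: mulR :: addR]⟩
step 4: ⟨C=6; E=∅; A=∅; R=[addR :: app :: mulR :: addR]⟩
step 5: ⟨C=5; E=∅; A=∅; R=[addL(6) :: app :: mulR :: addR]⟩
step 6: ⟨C=(λx. (if0 (x + 1) then x else x)); E=∅; A=[11]; R=[mulR :: addR]⟩
step 7: ⟨C=(if0 (x + 1) then x else x); E={x↦11}; A=∅; R=[mulR :: addR]⟩
step 8: ⟨C=(x + 1); E={x↦11}; A=∅; R=[if0 :: mulR :: addR]⟩
step 9: ⟨C=x; E={x↦11}; A=∅; R=[addR :: if0 :: mulR :: addR]⟩
step 10: ⟨C=1; E={x↦11}; A=∅; R=[addL(11) :: if0 :: mulR :: addR]⟩
step 11: ⟨C=x; E={x↦11}; A=∅; R=[mulR :: addR]⟩
step 12: ⟨C=((-3 - -4) + 3); E=∅; A=∅; R=[mulL(11) :: addR]⟩
step 13: ⟨C=(-3 - -4); E=∅; A=∅; R=[addR :: mulL(11) :: addR]⟩
step 14: ⟨C=-3; E=∅; A=∅; R=[subR :: addR :: mulL(11) :: addR]⟩
step 15: ⟨C=-4; E=∅; A=∅; R=[subL(-3) :: addR :: mulL(11) :: addR]⟩
step 16: ⟨C=3; E=∅; A=∅; R=[addL(1) :: mulL(11) :: addR]⟩
step 17: ⟨C=((λy. ((λu. y) 9)) 0); E=∅; A=∅; R=[addL(44)]⟩
step 18: ⟨C=0; E=∅; A=∅; R=[app :: addL(44)]⟩
step 19: ⟨C=(λy. ((λu. y) 9)); E=∅; A=[0]; R=[addL(44)]⟩
step 20: ⟨C=((λu. y) 9); E={y↦0}; A=∅; R=[addL(44)]⟩
step 21: ⟨C=9; E={y↦0}; A=∅; R=[app :: addL(44)]⟩
step 22: ⟨C=(λu. y); E={y↦0}; A=[9]; R=[addL(44)]⟩
step 23: ⟨C=y; E={u↦9, y↦0}; A=∅; R=[addL(44)]⟩
→ final value 44

Answer: 44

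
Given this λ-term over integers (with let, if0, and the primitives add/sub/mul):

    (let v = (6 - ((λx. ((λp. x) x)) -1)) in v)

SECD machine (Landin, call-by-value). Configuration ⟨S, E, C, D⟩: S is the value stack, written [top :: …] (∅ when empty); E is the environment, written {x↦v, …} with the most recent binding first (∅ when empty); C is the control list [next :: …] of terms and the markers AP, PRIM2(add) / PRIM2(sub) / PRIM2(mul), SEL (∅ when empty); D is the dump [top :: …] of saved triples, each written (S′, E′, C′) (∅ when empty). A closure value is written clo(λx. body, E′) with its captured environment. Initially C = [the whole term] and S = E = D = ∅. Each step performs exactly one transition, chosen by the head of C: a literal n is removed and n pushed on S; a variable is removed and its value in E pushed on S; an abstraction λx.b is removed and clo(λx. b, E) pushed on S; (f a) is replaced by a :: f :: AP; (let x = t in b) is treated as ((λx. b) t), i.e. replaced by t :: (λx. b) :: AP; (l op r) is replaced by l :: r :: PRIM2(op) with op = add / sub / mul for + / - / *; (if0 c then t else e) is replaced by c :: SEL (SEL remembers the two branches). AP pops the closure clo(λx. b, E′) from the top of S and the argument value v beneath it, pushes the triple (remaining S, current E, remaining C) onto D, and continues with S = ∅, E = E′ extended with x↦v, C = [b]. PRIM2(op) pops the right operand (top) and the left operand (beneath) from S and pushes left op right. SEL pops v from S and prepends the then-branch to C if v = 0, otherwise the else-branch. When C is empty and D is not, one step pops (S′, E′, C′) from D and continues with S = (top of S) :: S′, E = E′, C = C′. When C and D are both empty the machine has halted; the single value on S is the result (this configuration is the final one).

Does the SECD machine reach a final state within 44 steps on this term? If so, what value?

[0] <S=∅, E=∅, C=[(let v = (6 - ((λx. ((λp. x) x)) -1)) in v)], D=∅>
[1] <S=∅, E=∅, C=[(6 - ((λx. ((λp. x) x)) -1)) :: (λv. v) :: AP], D=∅>
[2] <S=∅, E=∅, C=[6 :: ((λx. ((λp. x) x)) -1) :: PRIM2(sub) :: (λv. v) :: AP], D=∅>
[3] <S=[6], E=∅, C=[((λx. ((λp. x) x)) -1) :: PRIM2(sub) :: (λv. v) :: AP], D=∅>
[4] <S=[6], E=∅, C=[-1 :: (λx. ((λp. x) x)) :: AP :: PRIM2(sub) :: (λv. v) :: AP], D=∅>
[5] <S=[-1 :: 6], E=∅, C=[(λx. ((λp. x) x)) :: AP :: PRIM2(sub) :: (λv. v) :: AP], D=∅>
[6] <S=[clo(λx. ((λp. x) x), ∅) :: -1 :: 6], E=∅, C=[AP :: PRIM2(sub) :: (λv. v) :: AP], D=∅>
[7] <S=∅, E={x↦-1}, C=[((λp. x) x)], D=[([6], ∅, [PRIM2(sub) :: (λv. v) :: AP])]>
[8] <S=∅, E={x↦-1}, C=[x :: (λp. x) :: AP], D=[([6], ∅, [PRIM2(sub) :: (λv. v) :: AP])]>
[9] <S=[-1], E={x↦-1}, C=[(λp. x) :: AP], D=[([6], ∅, [PRIM2(sub) :: (λv. v) :: AP])]>
[10] <S=[clo(λp. x, {x↦-1}) :: -1], E={x↦-1}, C=[AP], D=[([6], ∅, [PRIM2(sub) :: (λv. v) :: AP])]>
[11] <S=∅, E={p↦-1, x↦-1}, C=[x], D=[(∅, {x↦-1}, ∅) :: ([6], ∅, [PRIM2(sub) :: (λv. v) :: AP])]>
[12] <S=[-1], E={p↦-1, x↦-1}, C=∅, D=[(∅, {x↦-1}, ∅) :: ([6], ∅, [PRIM2(sub) :: (λv. v) :: AP])]>
[13] <S=[-1], E={x↦-1}, C=∅, D=[([6], ∅, [PRIM2(sub) :: (λv. v) :: AP])]>
[14] <S=[-1 :: 6], E=∅, C=[PRIM2(sub) :: (λv. v) :: AP], D=∅>
[15] <S=[7], E=∅, C=[(λv. v) :: AP], D=∅>
[16] <S=[clo(λv. v, ∅) :: 7], E=∅, C=[AP], D=∅>
[17] <S=∅, E={v↦7}, C=[v], D=[(∅, ∅, ∅)]>
[18] <S=[7], E={v↦7}, C=∅, D=[(∅, ∅, ∅)]>
[19] <S=[7], E=∅, C=∅, D=∅>
→ final value 7

Answer: 7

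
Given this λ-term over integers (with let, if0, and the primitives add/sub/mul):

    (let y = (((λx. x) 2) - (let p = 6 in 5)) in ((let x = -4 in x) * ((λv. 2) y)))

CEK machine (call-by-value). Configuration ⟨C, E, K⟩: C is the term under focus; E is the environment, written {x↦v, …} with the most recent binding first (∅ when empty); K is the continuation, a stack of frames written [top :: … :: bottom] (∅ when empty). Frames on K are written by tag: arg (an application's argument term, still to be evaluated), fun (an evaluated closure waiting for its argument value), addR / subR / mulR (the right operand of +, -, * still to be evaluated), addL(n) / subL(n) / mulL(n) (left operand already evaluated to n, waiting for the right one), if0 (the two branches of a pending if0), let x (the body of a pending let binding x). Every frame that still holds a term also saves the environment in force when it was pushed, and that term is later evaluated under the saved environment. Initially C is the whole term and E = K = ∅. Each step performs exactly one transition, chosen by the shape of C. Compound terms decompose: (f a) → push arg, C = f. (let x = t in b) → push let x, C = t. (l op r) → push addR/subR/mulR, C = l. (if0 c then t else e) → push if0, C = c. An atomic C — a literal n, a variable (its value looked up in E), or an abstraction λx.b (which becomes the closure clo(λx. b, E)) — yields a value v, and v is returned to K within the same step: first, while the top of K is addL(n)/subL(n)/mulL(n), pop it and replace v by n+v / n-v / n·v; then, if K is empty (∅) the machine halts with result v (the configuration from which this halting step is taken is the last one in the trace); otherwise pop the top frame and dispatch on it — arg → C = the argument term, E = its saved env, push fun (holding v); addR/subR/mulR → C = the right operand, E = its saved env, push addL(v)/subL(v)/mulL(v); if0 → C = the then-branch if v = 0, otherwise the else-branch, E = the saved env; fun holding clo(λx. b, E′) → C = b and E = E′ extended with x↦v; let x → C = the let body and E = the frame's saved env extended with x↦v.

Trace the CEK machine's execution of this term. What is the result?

step 0: ⟨C=(let y = (((λx. x) 2) - (let p = 6 in 5)) in ((let x = -4 in x) * ((λv. 2) y))); E=∅; K=∅⟩
step 1: ⟨C=(((λx. x) 2) - (let p = 6 in 5)); E=∅; K=[let y]⟩
step 2: ⟨C=((λx. x) 2); E=∅; K=[subR :: let y]⟩
step 3: ⟨C=(λx. x); E=∅; K=[arg :: subR :: let y]⟩
step 4: ⟨C=2; E=∅; K=[fun :: subR :: let y]⟩
step 5: ⟨C=x; E={x↦2}; K=[subR :: let y]⟩
step 6: ⟨C=(let p = 6 in 5); E=∅; K=[subL(2) :: let y]⟩
step 7: ⟨C=6; E=∅; K=[let p :: subL(2) :: let y]⟩
step 8: ⟨C=5; E={p↦6}; K=[subL(2) :: let y]⟩
step 9: ⟨C=((let x = -4 in x) * ((λv. 2) y)); E={y↦-3}; K=∅⟩
step 10: ⟨C=(let x = -4 in x); E={y↦-3}; K=[mulR]⟩
step 11: ⟨C=-4; E={y↦-3}; K=[let x :: mulR]⟩
step 12: ⟨C=x; E={x↦-4, y↦-3}; K=[mulR]⟩
step 13: ⟨C=((λv. 2) y); E={y↦-3}; K=[mulL(-4)]⟩
step 14: ⟨C=(λv. 2); E={y↦-3}; K=[arg :: mulL(-4)]⟩
step 15: ⟨C=y; E={y↦-3}; K=[fun :: mulL(-4)]⟩
step 16: ⟨C=2; E={v↦-3, y↦-3}; K=[mulL(-4)]⟩
→ final value -8

Answer: -8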